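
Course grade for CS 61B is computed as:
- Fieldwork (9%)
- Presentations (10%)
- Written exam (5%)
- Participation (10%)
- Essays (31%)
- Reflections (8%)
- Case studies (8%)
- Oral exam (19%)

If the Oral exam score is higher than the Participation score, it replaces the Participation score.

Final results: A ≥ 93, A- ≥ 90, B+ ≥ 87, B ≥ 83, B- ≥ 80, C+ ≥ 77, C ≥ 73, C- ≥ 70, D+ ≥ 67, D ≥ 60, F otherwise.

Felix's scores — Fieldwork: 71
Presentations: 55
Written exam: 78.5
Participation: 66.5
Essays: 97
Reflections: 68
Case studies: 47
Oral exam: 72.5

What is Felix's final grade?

Oral exam (72.5) > Participation (66.5), so Participation counts as 72.5.
Weighted total:
  Fieldwork 71 × 0.09 = 6.39
  Presentations 55 × 0.1 = 5.5
  Written exam 78.5 × 0.05 = 3.925
  Participation 72.5 × 0.1 = 7.25
  Essays 97 × 0.31 = 30.07
  Reflections 68 × 0.08 = 5.44
  Case studies 47 × 0.08 = 3.76
  Oral exam 72.5 × 0.19 = 13.775
Sum = 76.11
76.11 is ≥ 73 and < 77 → C

C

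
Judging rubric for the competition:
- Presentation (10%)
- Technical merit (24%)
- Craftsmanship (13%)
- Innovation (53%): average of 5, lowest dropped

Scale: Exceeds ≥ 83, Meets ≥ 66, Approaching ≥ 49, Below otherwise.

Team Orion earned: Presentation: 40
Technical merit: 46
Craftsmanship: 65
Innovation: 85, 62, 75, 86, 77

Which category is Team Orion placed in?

Innovation: drop 62 → average of remaining 4 = 323/4 = 80.75
Weighted total:
  Presentation 40 × 0.1 = 4
  Technical merit 46 × 0.24 = 11.04
  Craftsmanship 65 × 0.13 = 8.45
  Innovation 80.75 × 0.53 = 42.7975
Sum = 66.2875
66.2875 is ≥ 66 and < 83 → Meets

Meets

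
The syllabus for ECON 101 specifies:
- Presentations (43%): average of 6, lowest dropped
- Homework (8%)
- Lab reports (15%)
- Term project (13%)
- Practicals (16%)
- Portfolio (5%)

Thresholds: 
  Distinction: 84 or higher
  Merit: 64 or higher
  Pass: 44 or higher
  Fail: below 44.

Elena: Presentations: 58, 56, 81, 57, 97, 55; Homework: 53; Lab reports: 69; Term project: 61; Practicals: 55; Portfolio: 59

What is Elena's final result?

Merit

Presentations: drop 55 → average of remaining 5 = 349/5 = 69.8
Weighted total:
  Presentations 69.8 × 0.43 = 30.014
  Homework 53 × 0.08 = 4.24
  Lab reports 69 × 0.15 = 10.35
  Term project 61 × 0.13 = 7.93
  Practicals 55 × 0.16 = 8.8
  Portfolio 59 × 0.05 = 2.95
Sum = 64.284
64.284 is ≥ 64 and < 84 → Merit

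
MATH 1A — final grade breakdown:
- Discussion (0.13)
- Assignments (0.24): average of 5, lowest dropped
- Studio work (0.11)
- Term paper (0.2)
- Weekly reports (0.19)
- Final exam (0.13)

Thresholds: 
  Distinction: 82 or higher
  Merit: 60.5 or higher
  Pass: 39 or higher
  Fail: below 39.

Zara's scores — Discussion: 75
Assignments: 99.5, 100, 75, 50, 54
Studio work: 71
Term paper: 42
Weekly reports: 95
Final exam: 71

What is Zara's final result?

Assignments: drop 50 → average of remaining 4 = 328.5/4 = 82.125
Weighted total:
  Discussion 75 × 0.13 = 9.75
  Assignments 82.125 × 0.24 = 19.71
  Studio work 71 × 0.11 = 7.81
  Term paper 42 × 0.2 = 8.4
  Weekly reports 95 × 0.19 = 18.05
  Final exam 71 × 0.13 = 9.23
Sum = 72.95
72.95 is ≥ 60.5 and < 82 → Merit

Merit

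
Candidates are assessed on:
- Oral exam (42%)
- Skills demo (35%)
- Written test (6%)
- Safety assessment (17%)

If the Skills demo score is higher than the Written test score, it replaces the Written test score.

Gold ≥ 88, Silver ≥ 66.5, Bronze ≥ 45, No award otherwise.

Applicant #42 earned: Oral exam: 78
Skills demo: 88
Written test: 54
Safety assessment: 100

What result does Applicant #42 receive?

Silver

Skills demo (88) > Written test (54), so Written test counts as 88.
Weighted total:
  Oral exam 78 × 0.42 = 32.76
  Skills demo 88 × 0.35 = 30.8
  Written test 88 × 0.06 = 5.28
  Safety assessment 100 × 0.17 = 17
Sum = 85.84
85.84 is ≥ 66.5 and < 88 → Silver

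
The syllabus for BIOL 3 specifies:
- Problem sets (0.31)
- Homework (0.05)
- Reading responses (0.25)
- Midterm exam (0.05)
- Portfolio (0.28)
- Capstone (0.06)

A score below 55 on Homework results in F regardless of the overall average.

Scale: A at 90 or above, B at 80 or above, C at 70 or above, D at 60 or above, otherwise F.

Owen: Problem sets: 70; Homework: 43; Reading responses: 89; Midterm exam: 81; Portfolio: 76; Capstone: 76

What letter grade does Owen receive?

Homework score 43 < 55: minimum not met.
Weighted total:
  Problem sets 70 × 0.31 = 21.7
  Homework 43 × 0.05 = 2.15
  Reading responses 89 × 0.25 = 22.25
  Midterm exam 81 × 0.05 = 4.05
  Portfolio 76 × 0.28 = 21.28
  Capstone 76 × 0.06 = 4.56
Sum = 75.99
Because the Homework minimum was not met, the result is F.

F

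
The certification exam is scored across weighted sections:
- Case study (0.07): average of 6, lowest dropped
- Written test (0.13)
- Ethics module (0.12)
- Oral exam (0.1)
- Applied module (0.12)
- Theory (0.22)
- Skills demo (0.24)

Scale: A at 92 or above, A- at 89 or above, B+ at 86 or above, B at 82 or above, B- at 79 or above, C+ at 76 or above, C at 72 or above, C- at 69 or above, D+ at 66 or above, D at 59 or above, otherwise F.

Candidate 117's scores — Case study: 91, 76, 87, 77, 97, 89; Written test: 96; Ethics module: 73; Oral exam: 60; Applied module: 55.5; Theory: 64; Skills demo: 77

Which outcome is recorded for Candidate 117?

C

Case study: drop 76 → average of remaining 5 = 441/5 = 88.2
Weighted total:
  Case study 88.2 × 0.07 = 6.174
  Written test 96 × 0.13 = 12.48
  Ethics module 73 × 0.12 = 8.76
  Oral exam 60 × 0.1 = 6
  Applied module 55.5 × 0.12 = 6.66
  Theory 64 × 0.22 = 14.08
  Skills demo 77 × 0.24 = 18.48
Sum = 72.634
72.634 is ≥ 72 and < 76 → C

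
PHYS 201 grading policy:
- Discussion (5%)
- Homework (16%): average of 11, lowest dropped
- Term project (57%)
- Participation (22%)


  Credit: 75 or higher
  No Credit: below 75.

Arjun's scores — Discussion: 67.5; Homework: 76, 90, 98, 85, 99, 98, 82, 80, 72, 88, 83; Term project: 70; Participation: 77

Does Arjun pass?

Homework: drop 72 → average of remaining 10 = 879/10 = 87.9
Weighted total:
  Discussion 67.5 × 0.05 = 3.375
  Homework 87.9 × 0.16 = 14.064
  Term project 70 × 0.57 = 39.9
  Participation 77 × 0.22 = 16.94
Sum = 74.279
74.279 < 75 → No Credit

No Credit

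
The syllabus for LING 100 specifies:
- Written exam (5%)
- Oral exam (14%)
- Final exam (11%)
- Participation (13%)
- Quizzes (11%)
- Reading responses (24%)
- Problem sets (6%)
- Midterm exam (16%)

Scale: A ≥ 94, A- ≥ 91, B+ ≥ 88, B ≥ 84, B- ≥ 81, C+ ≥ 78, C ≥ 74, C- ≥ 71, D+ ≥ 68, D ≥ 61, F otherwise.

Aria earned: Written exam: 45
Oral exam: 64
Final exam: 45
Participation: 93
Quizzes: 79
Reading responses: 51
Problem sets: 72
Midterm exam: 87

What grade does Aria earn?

D

Weighted total:
  Written exam 45 × 0.05 = 2.25
  Oral exam 64 × 0.14 = 8.96
  Final exam 45 × 0.11 = 4.95
  Participation 93 × 0.13 = 12.09
  Quizzes 79 × 0.11 = 8.69
  Reading responses 51 × 0.24 = 12.24
  Problem sets 72 × 0.06 = 4.32
  Midterm exam 87 × 0.16 = 13.92
Sum = 67.42
67.42 is ≥ 61 and < 68 → D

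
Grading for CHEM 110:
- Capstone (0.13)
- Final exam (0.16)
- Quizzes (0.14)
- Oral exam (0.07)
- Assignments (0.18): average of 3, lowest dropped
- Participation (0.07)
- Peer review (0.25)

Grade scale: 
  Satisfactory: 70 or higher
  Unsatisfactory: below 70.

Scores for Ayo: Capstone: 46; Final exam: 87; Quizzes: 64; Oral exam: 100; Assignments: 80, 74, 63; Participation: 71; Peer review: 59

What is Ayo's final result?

Assignments: drop 63 → average of remaining 2 = 154/2 = 77
Weighted total:
  Capstone 46 × 0.13 = 5.98
  Final exam 87 × 0.16 = 13.92
  Quizzes 64 × 0.14 = 8.96
  Oral exam 100 × 0.07 = 7
  Assignments 77 × 0.18 = 13.86
  Participation 71 × 0.07 = 4.97
  Peer review 59 × 0.25 = 14.75
Sum = 69.44
69.44 < 70 → Unsatisfactory

Unsatisfactory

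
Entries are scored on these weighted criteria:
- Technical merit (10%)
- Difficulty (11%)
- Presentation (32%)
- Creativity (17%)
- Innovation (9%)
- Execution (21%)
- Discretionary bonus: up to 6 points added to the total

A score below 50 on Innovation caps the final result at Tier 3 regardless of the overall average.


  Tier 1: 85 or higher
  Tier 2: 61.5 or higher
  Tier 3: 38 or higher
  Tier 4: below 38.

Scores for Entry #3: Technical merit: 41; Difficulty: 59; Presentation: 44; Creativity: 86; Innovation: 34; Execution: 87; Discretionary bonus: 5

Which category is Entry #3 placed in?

Innovation score 34 < 50: minimum not met.
Weighted total:
  Technical merit 41 × 0.1 = 4.1
  Difficulty 59 × 0.11 = 6.49
  Presentation 44 × 0.32 = 14.08
  Creativity 86 × 0.17 = 14.62
  Innovation 34 × 0.09 = 3.06
  Execution 87 × 0.21 = 18.27
Sum = 60.62
Discretionary bonus: 60.62 + 5 = 65.62
65.62 would be Tier 2; cap at Tier 3 applies → Tier 3.

Tier 3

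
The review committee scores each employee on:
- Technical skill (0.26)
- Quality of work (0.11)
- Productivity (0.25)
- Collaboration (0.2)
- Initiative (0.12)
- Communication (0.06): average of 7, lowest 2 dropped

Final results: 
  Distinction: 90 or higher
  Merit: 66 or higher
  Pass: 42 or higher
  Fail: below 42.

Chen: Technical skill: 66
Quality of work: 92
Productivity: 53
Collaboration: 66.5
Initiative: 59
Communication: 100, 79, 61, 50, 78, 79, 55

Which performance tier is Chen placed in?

Communication: drop 50, 55 → average of remaining 5 = 397/5 = 79.4
Weighted total:
  Technical skill 66 × 0.26 = 17.16
  Quality of work 92 × 0.11 = 10.12
  Productivity 53 × 0.25 = 13.25
  Collaboration 66.5 × 0.2 = 13.3
  Initiative 59 × 0.12 = 7.08
  Communication 79.4 × 0.06 = 4.764
Sum = 65.674
65.674 is ≥ 42 and < 66 → Pass

Pass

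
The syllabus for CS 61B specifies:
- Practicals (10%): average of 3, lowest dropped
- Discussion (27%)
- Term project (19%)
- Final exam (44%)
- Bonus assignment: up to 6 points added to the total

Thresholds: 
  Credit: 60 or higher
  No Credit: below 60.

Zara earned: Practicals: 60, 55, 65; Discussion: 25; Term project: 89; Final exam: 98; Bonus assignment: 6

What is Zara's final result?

Credit

Practicals: drop 55 → average of remaining 2 = 125/2 = 62.5
Weighted total:
  Practicals 62.5 × 0.1 = 6.25
  Discussion 25 × 0.27 = 6.75
  Term project 89 × 0.19 = 16.91
  Final exam 98 × 0.44 = 43.12
Sum = 73.03
Bonus assignment: 73.03 + 6 = 79.03
79.03 ≥ 60 → Credit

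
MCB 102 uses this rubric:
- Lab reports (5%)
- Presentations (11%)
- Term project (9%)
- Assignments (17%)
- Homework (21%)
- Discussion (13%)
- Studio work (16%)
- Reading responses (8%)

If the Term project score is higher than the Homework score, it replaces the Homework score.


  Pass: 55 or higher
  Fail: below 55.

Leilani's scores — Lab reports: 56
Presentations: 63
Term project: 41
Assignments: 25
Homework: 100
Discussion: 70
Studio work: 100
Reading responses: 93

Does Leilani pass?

Pass

Term project (41) ≤ Homework (100), so Homework stays at 100.
Weighted total:
  Lab reports 56 × 0.05 = 2.8
  Presentations 63 × 0.11 = 6.93
  Term project 41 × 0.09 = 3.69
  Assignments 25 × 0.17 = 4.25
  Homework 100 × 0.21 = 21
  Discussion 70 × 0.13 = 9.1
  Studio work 100 × 0.16 = 16
  Reading responses 93 × 0.08 = 7.44
Sum = 71.21
71.21 ≥ 55 → Pass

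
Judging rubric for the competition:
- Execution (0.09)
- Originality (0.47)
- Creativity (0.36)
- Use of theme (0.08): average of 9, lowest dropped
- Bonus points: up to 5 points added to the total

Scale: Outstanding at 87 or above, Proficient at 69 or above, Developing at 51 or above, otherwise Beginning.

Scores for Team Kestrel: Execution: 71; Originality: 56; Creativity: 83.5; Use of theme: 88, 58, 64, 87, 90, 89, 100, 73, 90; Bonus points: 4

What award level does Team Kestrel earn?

Use of theme: drop 58 → average of remaining 8 = 681/8 = 85.125
Weighted total:
  Execution 71 × 0.09 = 6.39
  Originality 56 × 0.47 = 26.32
  Creativity 83.5 × 0.36 = 30.06
  Use of theme 85.125 × 0.08 = 6.81
Sum = 69.58
Bonus points: 69.58 + 4 = 73.58
73.58 is ≥ 69 and < 87 → Proficient

Proficient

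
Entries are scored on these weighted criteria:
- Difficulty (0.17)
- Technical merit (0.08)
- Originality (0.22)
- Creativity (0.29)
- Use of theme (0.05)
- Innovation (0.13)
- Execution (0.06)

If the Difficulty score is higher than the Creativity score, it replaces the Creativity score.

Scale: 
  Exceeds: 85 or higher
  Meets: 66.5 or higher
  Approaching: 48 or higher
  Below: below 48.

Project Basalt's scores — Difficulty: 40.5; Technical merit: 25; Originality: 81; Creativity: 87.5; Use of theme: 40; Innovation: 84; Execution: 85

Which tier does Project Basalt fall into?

Difficulty (40.5) ≤ Creativity (87.5), so Creativity stays at 87.5.
Weighted total:
  Difficulty 40.5 × 0.17 = 6.885
  Technical merit 25 × 0.08 = 2
  Originality 81 × 0.22 = 17.82
  Creativity 87.5 × 0.29 = 25.375
  Use of theme 40 × 0.05 = 2
  Innovation 84 × 0.13 = 10.92
  Execution 85 × 0.06 = 5.1
Sum = 70.1
70.1 is ≥ 66.5 and < 85 → Meets

Meets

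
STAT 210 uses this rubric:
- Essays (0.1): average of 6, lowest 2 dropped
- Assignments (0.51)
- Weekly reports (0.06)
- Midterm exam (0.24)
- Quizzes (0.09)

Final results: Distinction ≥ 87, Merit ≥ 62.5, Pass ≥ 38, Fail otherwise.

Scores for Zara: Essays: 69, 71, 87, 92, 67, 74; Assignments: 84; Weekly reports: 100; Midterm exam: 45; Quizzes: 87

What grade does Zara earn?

Essays: drop 67, 69 → average of remaining 4 = 324/4 = 81
Weighted total:
  Essays 81 × 0.1 = 8.1
  Assignments 84 × 0.51 = 42.84
  Weekly reports 100 × 0.06 = 6
  Midterm exam 45 × 0.24 = 10.8
  Quizzes 87 × 0.09 = 7.83
Sum = 75.57
75.57 is ≥ 62.5 and < 87 → Merit

Merit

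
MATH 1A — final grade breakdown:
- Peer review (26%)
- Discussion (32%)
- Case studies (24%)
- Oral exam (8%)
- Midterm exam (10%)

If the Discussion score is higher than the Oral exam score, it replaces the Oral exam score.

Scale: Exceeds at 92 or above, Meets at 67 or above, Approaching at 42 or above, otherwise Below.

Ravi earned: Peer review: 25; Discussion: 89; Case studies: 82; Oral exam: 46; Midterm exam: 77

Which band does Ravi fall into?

Meets

Discussion (89) > Oral exam (46), so Oral exam counts as 89.
Weighted total:
  Peer review 25 × 0.26 = 6.5
  Discussion 89 × 0.32 = 28.48
  Case studies 82 × 0.24 = 19.68
  Oral exam 89 × 0.08 = 7.12
  Midterm exam 77 × 0.1 = 7.7
Sum = 69.48
69.48 is ≥ 67 and < 92 → Meets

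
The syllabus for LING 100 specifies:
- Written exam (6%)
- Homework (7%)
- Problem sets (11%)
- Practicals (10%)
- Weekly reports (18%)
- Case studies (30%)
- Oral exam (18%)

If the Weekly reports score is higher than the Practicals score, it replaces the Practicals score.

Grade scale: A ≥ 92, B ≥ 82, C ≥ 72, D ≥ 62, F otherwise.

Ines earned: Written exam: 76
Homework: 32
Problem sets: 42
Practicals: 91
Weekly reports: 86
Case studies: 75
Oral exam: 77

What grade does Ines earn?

C

Weekly reports (86) ≤ Practicals (91), so Practicals stays at 91.
Weighted total:
  Written exam 76 × 0.06 = 4.56
  Homework 32 × 0.07 = 2.24
  Problem sets 42 × 0.11 = 4.62
  Practicals 91 × 0.1 = 9.1
  Weekly reports 86 × 0.18 = 15.48
  Case studies 75 × 0.3 = 22.5
  Oral exam 77 × 0.18 = 13.86
Sum = 72.36
72.36 is ≥ 72 and < 82 → C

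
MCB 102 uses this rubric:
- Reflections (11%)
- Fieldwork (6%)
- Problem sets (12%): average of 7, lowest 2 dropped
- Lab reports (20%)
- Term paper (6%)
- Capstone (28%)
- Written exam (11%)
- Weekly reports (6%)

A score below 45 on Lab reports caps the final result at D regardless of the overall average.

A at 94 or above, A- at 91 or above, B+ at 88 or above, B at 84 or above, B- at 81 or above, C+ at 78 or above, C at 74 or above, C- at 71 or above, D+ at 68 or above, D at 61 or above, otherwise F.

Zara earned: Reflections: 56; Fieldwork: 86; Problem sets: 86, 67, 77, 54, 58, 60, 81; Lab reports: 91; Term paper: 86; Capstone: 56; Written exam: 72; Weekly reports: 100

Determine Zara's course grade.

Problem sets: drop 54, 58 → average of remaining 5 = 371/5 = 74.2
Lab reports score 91 ≥ 45: minimum met.
Weighted total:
  Reflections 56 × 0.11 = 6.16
  Fieldwork 86 × 0.06 = 5.16
  Problem sets 74.2 × 0.12 = 8.904
  Lab reports 91 × 0.2 = 18.2
  Term paper 86 × 0.06 = 5.16
  Capstone 56 × 0.28 = 15.68
  Written exam 72 × 0.11 = 7.92
  Weekly reports 100 × 0.06 = 6
Sum = 73.184
73.184 is ≥ 71 and < 74 → C-

C-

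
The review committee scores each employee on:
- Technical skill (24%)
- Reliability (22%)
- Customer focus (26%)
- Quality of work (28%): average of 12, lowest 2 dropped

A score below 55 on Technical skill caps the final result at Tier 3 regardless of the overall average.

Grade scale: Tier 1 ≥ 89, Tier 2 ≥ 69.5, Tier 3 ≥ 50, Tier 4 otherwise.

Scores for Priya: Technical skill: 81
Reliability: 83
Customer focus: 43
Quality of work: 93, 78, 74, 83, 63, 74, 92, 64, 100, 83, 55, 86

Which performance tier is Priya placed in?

Quality of work: drop 55, 63 → average of remaining 10 = 827/10 = 82.7
Technical skill score 81 ≥ 55: minimum met.
Weighted total:
  Technical skill 81 × 0.24 = 19.44
  Reliability 83 × 0.22 = 18.26
  Customer focus 43 × 0.26 = 11.18
  Quality of work 82.7 × 0.28 = 23.156
Sum = 72.036
72.036 is ≥ 69.5 and < 89 → Tier 2

Tier 2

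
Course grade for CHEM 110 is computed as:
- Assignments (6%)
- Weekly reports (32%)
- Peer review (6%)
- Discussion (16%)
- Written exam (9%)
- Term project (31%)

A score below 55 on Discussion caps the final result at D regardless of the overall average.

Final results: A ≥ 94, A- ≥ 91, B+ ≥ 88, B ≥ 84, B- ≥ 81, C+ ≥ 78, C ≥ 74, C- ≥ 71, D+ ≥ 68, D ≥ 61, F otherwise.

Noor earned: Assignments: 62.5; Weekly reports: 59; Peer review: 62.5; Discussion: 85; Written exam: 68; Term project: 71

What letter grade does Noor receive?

D+

Discussion score 85 ≥ 55: minimum met.
Weighted total:
  Assignments 62.5 × 0.06 = 3.75
  Weekly reports 59 × 0.32 = 18.88
  Peer review 62.5 × 0.06 = 3.75
  Discussion 85 × 0.16 = 13.6
  Written exam 68 × 0.09 = 6.12
  Term project 71 × 0.31 = 22.01
Sum = 68.11
68.11 is ≥ 68 and < 71 → D+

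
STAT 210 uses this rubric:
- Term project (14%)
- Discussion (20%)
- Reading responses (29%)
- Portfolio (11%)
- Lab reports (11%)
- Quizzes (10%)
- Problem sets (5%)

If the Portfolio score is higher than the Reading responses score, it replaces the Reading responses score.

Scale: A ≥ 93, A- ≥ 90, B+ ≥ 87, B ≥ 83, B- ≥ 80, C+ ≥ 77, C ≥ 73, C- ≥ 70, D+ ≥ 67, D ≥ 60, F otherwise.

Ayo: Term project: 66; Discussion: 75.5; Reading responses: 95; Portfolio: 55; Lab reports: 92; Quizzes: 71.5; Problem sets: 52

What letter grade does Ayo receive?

C+

Portfolio (55) ≤ Reading responses (95), so Reading responses stays at 95.
Weighted total:
  Term project 66 × 0.14 = 9.24
  Discussion 75.5 × 0.2 = 15.1
  Reading responses 95 × 0.29 = 27.55
  Portfolio 55 × 0.11 = 6.05
  Lab reports 92 × 0.11 = 10.12
  Quizzes 71.5 × 0.1 = 7.15
  Problem sets 52 × 0.05 = 2.6
Sum = 77.81
77.81 is ≥ 77 and < 80 → C+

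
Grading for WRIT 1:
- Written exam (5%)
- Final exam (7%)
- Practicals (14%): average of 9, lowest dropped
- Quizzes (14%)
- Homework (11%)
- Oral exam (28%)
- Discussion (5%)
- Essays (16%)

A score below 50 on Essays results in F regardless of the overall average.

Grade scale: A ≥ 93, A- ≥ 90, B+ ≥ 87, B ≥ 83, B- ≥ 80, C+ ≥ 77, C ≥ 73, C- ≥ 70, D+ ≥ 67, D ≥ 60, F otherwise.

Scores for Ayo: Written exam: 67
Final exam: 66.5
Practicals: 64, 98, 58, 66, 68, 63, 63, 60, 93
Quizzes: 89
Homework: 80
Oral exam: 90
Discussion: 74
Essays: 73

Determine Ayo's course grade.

Practicals: drop 58 → average of remaining 8 = 575/8 = 71.875
Essays score 73 ≥ 50: minimum met.
Weighted total:
  Written exam 67 × 0.05 = 3.35
  Final exam 66.5 × 0.07 = 4.655
  Practicals 71.875 × 0.14 = 10.0625
  Quizzes 89 × 0.14 = 12.46
  Homework 80 × 0.11 = 8.8
  Oral exam 90 × 0.28 = 25.2
  Discussion 74 × 0.05 = 3.7
  Essays 73 × 0.16 = 11.68
Sum = 79.9075
79.9075 is ≥ 77 and < 80 → C+

C+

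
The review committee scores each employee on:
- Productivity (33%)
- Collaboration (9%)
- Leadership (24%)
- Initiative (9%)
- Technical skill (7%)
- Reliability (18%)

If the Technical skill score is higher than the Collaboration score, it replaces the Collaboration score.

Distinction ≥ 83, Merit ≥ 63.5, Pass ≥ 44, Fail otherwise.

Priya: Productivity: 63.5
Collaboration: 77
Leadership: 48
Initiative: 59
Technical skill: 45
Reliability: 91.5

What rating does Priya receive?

Technical skill (45) ≤ Collaboration (77), so Collaboration stays at 77.
Weighted total:
  Productivity 63.5 × 0.33 = 20.955
  Collaboration 77 × 0.09 = 6.93
  Leadership 48 × 0.24 = 11.52
  Initiative 59 × 0.09 = 5.31
  Technical skill 45 × 0.07 = 3.15
  Reliability 91.5 × 0.18 = 16.47
Sum = 64.335
64.335 is ≥ 63.5 and < 83 → Merit

Merit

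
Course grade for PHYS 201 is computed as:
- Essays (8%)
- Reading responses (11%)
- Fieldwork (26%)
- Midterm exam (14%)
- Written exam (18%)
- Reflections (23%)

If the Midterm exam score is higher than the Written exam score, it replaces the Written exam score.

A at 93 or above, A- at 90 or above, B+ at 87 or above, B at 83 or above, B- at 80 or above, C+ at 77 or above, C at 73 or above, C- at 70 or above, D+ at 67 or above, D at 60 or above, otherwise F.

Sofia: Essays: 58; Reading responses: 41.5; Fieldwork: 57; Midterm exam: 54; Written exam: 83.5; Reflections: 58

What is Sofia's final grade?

F

Midterm exam (54) ≤ Written exam (83.5), so Written exam stays at 83.5.
Weighted total:
  Essays 58 × 0.08 = 4.64
  Reading responses 41.5 × 0.11 = 4.565
  Fieldwork 57 × 0.26 = 14.82
  Midterm exam 54 × 0.14 = 7.56
  Written exam 83.5 × 0.18 = 15.03
  Reflections 58 × 0.23 = 13.34
Sum = 59.955
59.955 < 60 → F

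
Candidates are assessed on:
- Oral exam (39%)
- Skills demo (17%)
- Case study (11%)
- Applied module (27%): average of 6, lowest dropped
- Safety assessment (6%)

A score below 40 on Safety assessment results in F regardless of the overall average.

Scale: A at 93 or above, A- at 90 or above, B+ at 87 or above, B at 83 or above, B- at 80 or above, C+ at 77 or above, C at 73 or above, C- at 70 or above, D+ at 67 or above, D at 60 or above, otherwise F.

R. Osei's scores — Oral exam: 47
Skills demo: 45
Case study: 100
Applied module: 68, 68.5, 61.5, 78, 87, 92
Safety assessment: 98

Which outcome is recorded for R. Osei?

Applied module: drop 61.5 → average of remaining 5 = 393.5/5 = 78.7
Safety assessment score 98 ≥ 40: minimum met.
Weighted total:
  Oral exam 47 × 0.39 = 18.33
  Skills demo 45 × 0.17 = 7.65
  Case study 100 × 0.11 = 11
  Applied module 78.7 × 0.27 = 21.249
  Safety assessment 98 × 0.06 = 5.88
Sum = 64.109
64.109 is ≥ 60 and < 67 → D

D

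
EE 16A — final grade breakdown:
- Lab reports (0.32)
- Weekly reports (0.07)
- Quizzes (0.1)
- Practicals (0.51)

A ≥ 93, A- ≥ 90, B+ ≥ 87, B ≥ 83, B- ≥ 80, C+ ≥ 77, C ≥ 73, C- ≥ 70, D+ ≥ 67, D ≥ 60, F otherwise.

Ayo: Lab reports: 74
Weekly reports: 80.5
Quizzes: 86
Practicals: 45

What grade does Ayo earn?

D

Weighted total:
  Lab reports 74 × 0.32 = 23.68
  Weekly reports 80.5 × 0.07 = 5.635
  Quizzes 86 × 0.1 = 8.6
  Practicals 45 × 0.51 = 22.95
Sum = 60.865
60.865 is ≥ 60 and < 67 → D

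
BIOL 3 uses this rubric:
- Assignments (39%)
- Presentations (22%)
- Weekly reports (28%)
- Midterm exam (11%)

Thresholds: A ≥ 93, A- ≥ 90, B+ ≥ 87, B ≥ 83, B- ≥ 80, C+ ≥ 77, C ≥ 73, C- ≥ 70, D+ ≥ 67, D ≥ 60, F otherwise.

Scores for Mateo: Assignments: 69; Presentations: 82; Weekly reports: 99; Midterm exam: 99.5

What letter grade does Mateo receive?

B

Weighted total:
  Assignments 69 × 0.39 = 26.91
  Presentations 82 × 0.22 = 18.04
  Weekly reports 99 × 0.28 = 27.72
  Midterm exam 99.5 × 0.11 = 10.945
Sum = 83.615
83.615 is ≥ 83 and < 87 → B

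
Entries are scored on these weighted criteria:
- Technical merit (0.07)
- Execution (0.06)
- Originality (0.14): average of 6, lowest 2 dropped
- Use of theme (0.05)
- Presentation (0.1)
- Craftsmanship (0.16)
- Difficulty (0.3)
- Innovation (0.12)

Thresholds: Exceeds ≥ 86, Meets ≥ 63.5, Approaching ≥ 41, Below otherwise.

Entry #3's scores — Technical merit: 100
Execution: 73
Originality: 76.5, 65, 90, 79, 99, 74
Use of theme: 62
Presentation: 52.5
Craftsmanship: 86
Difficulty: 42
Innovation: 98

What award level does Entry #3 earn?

Meets

Originality: drop 65, 74 → average of remaining 4 = 344.5/4 = 86.125
Weighted total:
  Technical merit 100 × 0.07 = 7
  Execution 73 × 0.06 = 4.38
  Originality 86.125 × 0.14 = 12.0575
  Use of theme 62 × 0.05 = 3.1
  Presentation 52.5 × 0.1 = 5.25
  Craftsmanship 86 × 0.16 = 13.76
  Difficulty 42 × 0.3 = 12.6
  Innovation 98 × 0.12 = 11.76
Sum = 69.9075
69.9075 is ≥ 63.5 and < 86 → Meets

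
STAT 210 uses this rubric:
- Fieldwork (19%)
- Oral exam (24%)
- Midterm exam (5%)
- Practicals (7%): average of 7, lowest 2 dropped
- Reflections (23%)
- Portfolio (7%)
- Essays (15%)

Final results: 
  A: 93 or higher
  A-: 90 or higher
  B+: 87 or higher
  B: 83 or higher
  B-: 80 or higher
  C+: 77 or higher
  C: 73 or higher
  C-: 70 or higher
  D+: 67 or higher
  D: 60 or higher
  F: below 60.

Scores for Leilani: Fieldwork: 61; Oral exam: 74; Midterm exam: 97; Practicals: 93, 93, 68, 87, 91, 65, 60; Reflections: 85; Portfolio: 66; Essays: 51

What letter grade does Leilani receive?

C-

Practicals: drop 60, 65 → average of remaining 5 = 432/5 = 86.4
Weighted total:
  Fieldwork 61 × 0.19 = 11.59
  Oral exam 74 × 0.24 = 17.76
  Midterm exam 97 × 0.05 = 4.85
  Practicals 86.4 × 0.07 = 6.048
  Reflections 85 × 0.23 = 19.55
  Portfolio 66 × 0.07 = 4.62
  Essays 51 × 0.15 = 7.65
Sum = 72.068
72.068 is ≥ 70 and < 73 → C-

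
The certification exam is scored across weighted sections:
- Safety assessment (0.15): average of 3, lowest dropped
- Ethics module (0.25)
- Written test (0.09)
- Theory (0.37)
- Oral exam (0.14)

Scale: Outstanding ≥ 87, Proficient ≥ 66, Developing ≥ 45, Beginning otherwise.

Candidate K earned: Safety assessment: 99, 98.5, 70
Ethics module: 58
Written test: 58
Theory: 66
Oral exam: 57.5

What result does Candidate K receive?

Proficient

Safety assessment: drop 70 → average of remaining 2 = 197.5/2 = 98.75
Weighted total:
  Safety assessment 98.75 × 0.15 = 14.8125
  Ethics module 58 × 0.25 = 14.5
  Written test 58 × 0.09 = 5.22
  Theory 66 × 0.37 = 24.42
  Oral exam 57.5 × 0.14 = 8.05
Sum = 67.0025
67.0025 is ≥ 66 and < 87 → Proficient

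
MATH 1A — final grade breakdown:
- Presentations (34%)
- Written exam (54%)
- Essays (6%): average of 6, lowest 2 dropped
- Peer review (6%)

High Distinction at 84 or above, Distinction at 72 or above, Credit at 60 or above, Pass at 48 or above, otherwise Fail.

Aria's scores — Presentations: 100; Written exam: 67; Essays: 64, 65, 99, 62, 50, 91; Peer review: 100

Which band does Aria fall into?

Distinction

Essays: drop 50, 62 → average of remaining 4 = 319/4 = 79.75
Weighted total:
  Presentations 100 × 0.34 = 34
  Written exam 67 × 0.54 = 36.18
  Essays 79.75 × 0.06 = 4.785
  Peer review 100 × 0.06 = 6
Sum = 80.965
80.965 is ≥ 72 and < 84 → Distinction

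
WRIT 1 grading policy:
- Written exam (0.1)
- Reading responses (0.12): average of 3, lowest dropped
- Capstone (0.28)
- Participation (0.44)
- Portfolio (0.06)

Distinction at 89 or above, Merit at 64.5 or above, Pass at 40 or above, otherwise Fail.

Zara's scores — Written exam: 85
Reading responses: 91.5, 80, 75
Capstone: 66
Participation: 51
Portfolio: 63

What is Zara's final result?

Pass

Reading responses: drop 75 → average of remaining 2 = 171.5/2 = 85.75
Weighted total:
  Written exam 85 × 0.1 = 8.5
  Reading responses 85.75 × 0.12 = 10.29
  Capstone 66 × 0.28 = 18.48
  Participation 51 × 0.44 = 22.44
  Portfolio 63 × 0.06 = 3.78
Sum = 63.49
63.49 is ≥ 40 and < 64.5 → Pass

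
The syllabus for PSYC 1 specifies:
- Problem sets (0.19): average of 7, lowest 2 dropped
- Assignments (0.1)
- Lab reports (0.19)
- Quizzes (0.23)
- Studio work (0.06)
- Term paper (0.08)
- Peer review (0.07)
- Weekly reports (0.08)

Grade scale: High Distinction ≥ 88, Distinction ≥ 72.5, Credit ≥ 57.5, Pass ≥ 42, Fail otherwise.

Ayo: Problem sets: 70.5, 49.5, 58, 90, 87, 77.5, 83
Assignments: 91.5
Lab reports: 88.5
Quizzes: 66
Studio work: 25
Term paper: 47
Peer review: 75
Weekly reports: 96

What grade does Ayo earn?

Distinction

Problem sets: drop 49.5, 58 → average of remaining 5 = 408/5 = 81.6
Weighted total:
  Problem sets 81.6 × 0.19 = 15.504
  Assignments 91.5 × 0.1 = 9.15
  Lab reports 88.5 × 0.19 = 16.815
  Quizzes 66 × 0.23 = 15.18
  Studio work 25 × 0.06 = 1.5
  Term paper 47 × 0.08 = 3.76
  Peer review 75 × 0.07 = 5.25
  Weekly reports 96 × 0.08 = 7.68
Sum = 74.839
74.839 is ≥ 72.5 and < 88 → Distinction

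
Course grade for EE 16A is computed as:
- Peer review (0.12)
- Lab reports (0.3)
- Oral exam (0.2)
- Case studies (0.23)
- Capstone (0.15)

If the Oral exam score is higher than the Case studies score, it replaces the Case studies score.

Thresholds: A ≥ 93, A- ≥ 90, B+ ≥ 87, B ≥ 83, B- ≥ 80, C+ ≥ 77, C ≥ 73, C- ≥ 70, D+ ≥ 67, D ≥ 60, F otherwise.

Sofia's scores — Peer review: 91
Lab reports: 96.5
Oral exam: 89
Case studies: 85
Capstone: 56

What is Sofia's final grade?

B

Oral exam (89) > Case studies (85), so Case studies counts as 89.
Weighted total:
  Peer review 91 × 0.12 = 10.92
  Lab reports 96.5 × 0.3 = 28.95
  Oral exam 89 × 0.2 = 17.8
  Case studies 89 × 0.23 = 20.47
  Capstone 56 × 0.15 = 8.4
Sum = 86.54
86.54 is ≥ 83 and < 87 → B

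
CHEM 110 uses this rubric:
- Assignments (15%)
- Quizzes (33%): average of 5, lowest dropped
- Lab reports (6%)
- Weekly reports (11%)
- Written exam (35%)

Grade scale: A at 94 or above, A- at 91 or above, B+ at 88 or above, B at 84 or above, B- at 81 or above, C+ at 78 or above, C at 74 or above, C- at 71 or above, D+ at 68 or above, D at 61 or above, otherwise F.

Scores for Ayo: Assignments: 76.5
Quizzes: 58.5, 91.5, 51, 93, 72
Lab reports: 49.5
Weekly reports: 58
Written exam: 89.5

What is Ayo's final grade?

C+

Quizzes: drop 51 → average of remaining 4 = 315/4 = 78.75
Weighted total:
  Assignments 76.5 × 0.15 = 11.475
  Quizzes 78.75 × 0.33 = 25.9875
  Lab reports 49.5 × 0.06 = 2.97
  Weekly reports 58 × 0.11 = 6.38
  Written exam 89.5 × 0.35 = 31.325
Sum = 78.1375
78.1375 is ≥ 78 and < 81 → C+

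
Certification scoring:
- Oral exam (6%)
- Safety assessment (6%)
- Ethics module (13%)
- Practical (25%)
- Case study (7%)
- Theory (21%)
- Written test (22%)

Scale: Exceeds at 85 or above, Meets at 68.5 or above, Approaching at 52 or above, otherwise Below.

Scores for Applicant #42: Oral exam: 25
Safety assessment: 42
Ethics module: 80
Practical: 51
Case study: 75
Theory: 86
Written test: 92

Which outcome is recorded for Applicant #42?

Weighted total:
  Oral exam 25 × 0.06 = 1.5
  Safety assessment 42 × 0.06 = 2.52
  Ethics module 80 × 0.13 = 10.4
  Practical 51 × 0.25 = 12.75
  Case study 75 × 0.07 = 5.25
  Theory 86 × 0.21 = 18.06
  Written test 92 × 0.22 = 20.24
Sum = 70.72
70.72 is ≥ 68.5 and < 85 → Meets

Meets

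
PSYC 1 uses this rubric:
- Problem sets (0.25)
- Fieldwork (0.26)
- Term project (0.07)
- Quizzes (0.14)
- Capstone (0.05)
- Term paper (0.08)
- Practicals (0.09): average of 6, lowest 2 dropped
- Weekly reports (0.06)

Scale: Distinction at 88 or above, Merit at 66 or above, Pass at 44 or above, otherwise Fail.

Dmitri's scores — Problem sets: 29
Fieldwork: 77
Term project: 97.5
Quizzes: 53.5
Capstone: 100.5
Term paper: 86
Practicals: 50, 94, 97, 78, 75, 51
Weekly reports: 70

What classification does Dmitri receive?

Pass

Practicals: drop 50, 51 → average of remaining 4 = 344/4 = 86
Weighted total:
  Problem sets 29 × 0.25 = 7.25
  Fieldwork 77 × 0.26 = 20.02
  Term project 97.5 × 0.07 = 6.825
  Quizzes 53.5 × 0.14 = 7.49
  Capstone 100.5 × 0.05 = 5.025
  Term paper 86 × 0.08 = 6.88
  Practicals 86 × 0.09 = 7.74
  Weekly reports 70 × 0.06 = 4.2
Sum = 65.43
65.43 is ≥ 44 and < 66 → Pass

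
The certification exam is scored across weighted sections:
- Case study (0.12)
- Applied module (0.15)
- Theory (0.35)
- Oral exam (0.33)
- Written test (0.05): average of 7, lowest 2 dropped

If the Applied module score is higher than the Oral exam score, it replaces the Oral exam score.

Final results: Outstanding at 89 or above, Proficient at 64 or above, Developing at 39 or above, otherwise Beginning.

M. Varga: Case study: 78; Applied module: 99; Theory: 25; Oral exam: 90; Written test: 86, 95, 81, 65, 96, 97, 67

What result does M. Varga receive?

Proficient

Written test: drop 65, 67 → average of remaining 5 = 455/5 = 91
Applied module (99) > Oral exam (90), so Oral exam counts as 99.
Weighted total:
  Case study 78 × 0.12 = 9.36
  Applied module 99 × 0.15 = 14.85
  Theory 25 × 0.35 = 8.75
  Oral exam 99 × 0.33 = 32.67
  Written test 91 × 0.05 = 4.55
Sum = 70.18
70.18 is ≥ 64 and < 89 → Proficient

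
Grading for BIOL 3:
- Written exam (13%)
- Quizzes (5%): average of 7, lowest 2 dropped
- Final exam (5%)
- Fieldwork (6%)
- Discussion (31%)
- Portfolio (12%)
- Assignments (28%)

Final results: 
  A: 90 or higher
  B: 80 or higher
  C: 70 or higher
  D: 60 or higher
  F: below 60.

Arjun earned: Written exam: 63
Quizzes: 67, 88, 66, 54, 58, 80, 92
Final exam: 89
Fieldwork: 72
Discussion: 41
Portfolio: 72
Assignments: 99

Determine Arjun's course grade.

Quizzes: drop 54, 58 → average of remaining 5 = 393/5 = 78.6
Weighted total:
  Written exam 63 × 0.13 = 8.19
  Quizzes 78.6 × 0.05 = 3.93
  Final exam 89 × 0.05 = 4.45
  Fieldwork 72 × 0.06 = 4.32
  Discussion 41 × 0.31 = 12.71
  Portfolio 72 × 0.12 = 8.64
  Assignments 99 × 0.28 = 27.72
Sum = 69.96
69.96 is ≥ 60 and < 70 → D

D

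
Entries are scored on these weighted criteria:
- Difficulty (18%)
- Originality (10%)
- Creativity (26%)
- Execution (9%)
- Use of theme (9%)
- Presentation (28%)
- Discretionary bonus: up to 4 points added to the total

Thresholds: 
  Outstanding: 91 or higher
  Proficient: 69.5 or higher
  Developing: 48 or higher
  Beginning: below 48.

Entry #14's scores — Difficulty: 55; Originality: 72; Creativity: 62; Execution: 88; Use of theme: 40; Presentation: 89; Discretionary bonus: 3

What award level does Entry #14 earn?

Weighted total:
  Difficulty 55 × 0.18 = 9.9
  Originality 72 × 0.1 = 7.2
  Creativity 62 × 0.26 = 16.12
  Execution 88 × 0.09 = 7.92
  Use of theme 40 × 0.09 = 3.6
  Presentation 89 × 0.28 = 24.92
Sum = 69.66
Discretionary bonus: 69.66 + 3 = 72.66
72.66 is ≥ 69.5 and < 91 → Proficient

Proficient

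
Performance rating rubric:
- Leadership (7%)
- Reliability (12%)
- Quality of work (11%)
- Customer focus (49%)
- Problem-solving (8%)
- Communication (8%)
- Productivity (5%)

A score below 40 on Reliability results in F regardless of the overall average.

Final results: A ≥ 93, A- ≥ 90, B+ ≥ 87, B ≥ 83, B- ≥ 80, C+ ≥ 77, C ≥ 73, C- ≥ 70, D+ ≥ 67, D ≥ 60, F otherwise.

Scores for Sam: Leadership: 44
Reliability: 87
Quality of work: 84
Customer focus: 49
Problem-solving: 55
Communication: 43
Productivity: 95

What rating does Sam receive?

F

Reliability score 87 ≥ 40: minimum met.
Weighted total:
  Leadership 44 × 0.07 = 3.08
  Reliability 87 × 0.12 = 10.44
  Quality of work 84 × 0.11 = 9.24
  Customer focus 49 × 0.49 = 24.01
  Problem-solving 55 × 0.08 = 4.4
  Communication 43 × 0.08 = 3.44
  Productivity 95 × 0.05 = 4.75
Sum = 59.36
59.36 < 60 → F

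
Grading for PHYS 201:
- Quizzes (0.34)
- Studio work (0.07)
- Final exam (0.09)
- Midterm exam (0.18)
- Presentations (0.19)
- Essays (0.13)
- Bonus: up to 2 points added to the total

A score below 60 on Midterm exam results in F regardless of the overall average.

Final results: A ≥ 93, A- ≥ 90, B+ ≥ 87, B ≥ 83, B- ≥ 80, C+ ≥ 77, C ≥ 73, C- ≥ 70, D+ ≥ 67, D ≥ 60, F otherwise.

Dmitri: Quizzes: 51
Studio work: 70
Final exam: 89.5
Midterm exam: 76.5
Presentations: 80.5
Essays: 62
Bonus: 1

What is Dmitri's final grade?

Midterm exam score 76.5 ≥ 60: minimum met.
Weighted total:
  Quizzes 51 × 0.34 = 17.34
  Studio work 70 × 0.07 = 4.9
  Final exam 89.5 × 0.09 = 8.055
  Midterm exam 76.5 × 0.18 = 13.77
  Presentations 80.5 × 0.19 = 15.295
  Essays 62 × 0.13 = 8.06
Sum = 67.42
Bonus: 67.42 + 1 = 68.42
68.42 is ≥ 67 and < 70 → D+

D+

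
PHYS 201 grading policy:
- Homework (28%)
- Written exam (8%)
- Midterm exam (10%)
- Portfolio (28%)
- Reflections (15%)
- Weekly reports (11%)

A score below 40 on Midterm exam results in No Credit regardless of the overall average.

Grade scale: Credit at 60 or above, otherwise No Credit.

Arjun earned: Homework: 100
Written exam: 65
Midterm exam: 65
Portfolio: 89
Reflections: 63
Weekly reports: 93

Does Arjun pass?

Midterm exam score 65 ≥ 40: minimum met.
Weighted total:
  Homework 100 × 0.28 = 28
  Written exam 65 × 0.08 = 5.2
  Midterm exam 65 × 0.1 = 6.5
  Portfolio 89 × 0.28 = 24.92
  Reflections 63 × 0.15 = 9.45
  Weekly reports 93 × 0.11 = 10.23
Sum = 84.3
84.3 ≥ 60 → Credit

Credit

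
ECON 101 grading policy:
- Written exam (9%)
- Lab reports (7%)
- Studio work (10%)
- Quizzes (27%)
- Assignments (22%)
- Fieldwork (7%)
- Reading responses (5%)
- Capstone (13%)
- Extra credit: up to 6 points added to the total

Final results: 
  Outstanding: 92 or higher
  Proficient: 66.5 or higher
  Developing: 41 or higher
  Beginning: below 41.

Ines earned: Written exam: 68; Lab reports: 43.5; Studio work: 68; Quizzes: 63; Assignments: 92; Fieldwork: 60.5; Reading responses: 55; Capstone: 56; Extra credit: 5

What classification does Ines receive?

Proficient

Weighted total:
  Written exam 68 × 0.09 = 6.12
  Lab reports 43.5 × 0.07 = 3.045
  Studio work 68 × 0.1 = 6.8
  Quizzes 63 × 0.27 = 17.01
  Assignments 92 × 0.22 = 20.24
  Fieldwork 60.5 × 0.07 = 4.235
  Reading responses 55 × 0.05 = 2.75
  Capstone 56 × 0.13 = 7.28
Sum = 67.48
Extra credit: 67.48 + 5 = 72.48
72.48 is ≥ 66.5 and < 92 → Proficient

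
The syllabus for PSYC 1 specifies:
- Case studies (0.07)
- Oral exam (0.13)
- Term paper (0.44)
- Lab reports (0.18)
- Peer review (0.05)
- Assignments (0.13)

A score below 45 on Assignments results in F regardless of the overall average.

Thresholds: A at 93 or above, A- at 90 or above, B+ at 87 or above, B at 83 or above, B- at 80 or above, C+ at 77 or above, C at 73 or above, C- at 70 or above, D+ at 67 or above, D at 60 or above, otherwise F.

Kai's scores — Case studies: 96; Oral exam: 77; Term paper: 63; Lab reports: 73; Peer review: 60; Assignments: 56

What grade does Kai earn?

D+

Assignments score 56 ≥ 45: minimum met.
Weighted total:
  Case studies 96 × 0.07 = 6.72
  Oral exam 77 × 0.13 = 10.01
  Term paper 63 × 0.44 = 27.72
  Lab reports 73 × 0.18 = 13.14
  Peer review 60 × 0.05 = 3
  Assignments 56 × 0.13 = 7.28
Sum = 67.87
67.87 is ≥ 67 and < 70 → D+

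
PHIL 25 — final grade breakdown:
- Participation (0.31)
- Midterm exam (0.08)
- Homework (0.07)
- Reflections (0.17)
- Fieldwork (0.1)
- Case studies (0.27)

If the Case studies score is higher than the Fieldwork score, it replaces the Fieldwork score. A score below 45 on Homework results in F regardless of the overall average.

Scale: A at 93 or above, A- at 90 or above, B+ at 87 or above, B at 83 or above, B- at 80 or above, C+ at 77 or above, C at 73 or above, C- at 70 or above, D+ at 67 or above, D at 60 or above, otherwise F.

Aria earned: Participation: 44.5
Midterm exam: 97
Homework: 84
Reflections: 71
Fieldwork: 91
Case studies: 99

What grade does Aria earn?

Case studies (99) > Fieldwork (91), so Fieldwork counts as 99.
Homework score 84 ≥ 45: minimum met.
Weighted total:
  Participation 44.5 × 0.31 = 13.795
  Midterm exam 97 × 0.08 = 7.76
  Homework 84 × 0.07 = 5.88
  Reflections 71 × 0.17 = 12.07
  Fieldwork 99 × 0.1 = 9.9
  Case studies 99 × 0.27 = 26.73
Sum = 76.135
76.135 is ≥ 73 and < 77 → C

C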